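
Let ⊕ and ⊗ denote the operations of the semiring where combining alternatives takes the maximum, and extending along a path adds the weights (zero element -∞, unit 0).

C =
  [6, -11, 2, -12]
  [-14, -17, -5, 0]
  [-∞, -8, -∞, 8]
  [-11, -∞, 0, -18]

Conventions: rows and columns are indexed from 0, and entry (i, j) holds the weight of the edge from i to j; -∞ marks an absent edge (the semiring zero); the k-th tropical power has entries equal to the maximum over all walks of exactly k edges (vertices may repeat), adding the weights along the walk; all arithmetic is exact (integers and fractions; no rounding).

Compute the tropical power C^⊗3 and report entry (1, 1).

C^⊗2:
  [12, -5, 8, 10]
  [-8, -13, 0, 3]
  [-3, -25, 8, -8]
  [-5, -8, -9, 8]
C^⊗3:
  [18, 1, 14, 16]
  [-2, -8, 3, 8]
  [3, 0, -1, 16]
  [1, -16, 8, -1]
Key observation: the optimum is the walk 1->3->2->1, with weight 0 + 0 + (-8) = -8.
Optimal value attained by: walk 1->3->2->1.
Answer: (C^⊗3)[1][1] = -8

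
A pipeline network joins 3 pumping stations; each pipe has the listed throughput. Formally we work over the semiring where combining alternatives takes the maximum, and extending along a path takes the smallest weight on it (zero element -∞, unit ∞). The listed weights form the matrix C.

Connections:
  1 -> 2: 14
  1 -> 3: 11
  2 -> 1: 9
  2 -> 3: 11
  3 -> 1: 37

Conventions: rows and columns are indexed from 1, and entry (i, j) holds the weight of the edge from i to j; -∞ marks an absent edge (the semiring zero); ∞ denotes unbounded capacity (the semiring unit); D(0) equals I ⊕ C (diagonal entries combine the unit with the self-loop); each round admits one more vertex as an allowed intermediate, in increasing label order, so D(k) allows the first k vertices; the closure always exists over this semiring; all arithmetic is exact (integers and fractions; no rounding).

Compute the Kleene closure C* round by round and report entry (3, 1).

D(0):
  [∞, 14, 11]
  [9, ∞, 11]
  [37, -∞, ∞]
D(1):
  [∞, 14, 11]
  [9, ∞, 11]
  [37, 14, ∞]
D(2):
  [∞, 14, 11]
  [9, ∞, 11]
  [37, 14, ∞]
D(3):
  [∞, 14, 11]
  [11, ∞, 11]
  [37, 14, ∞]
Answer: C*[3][1] = 37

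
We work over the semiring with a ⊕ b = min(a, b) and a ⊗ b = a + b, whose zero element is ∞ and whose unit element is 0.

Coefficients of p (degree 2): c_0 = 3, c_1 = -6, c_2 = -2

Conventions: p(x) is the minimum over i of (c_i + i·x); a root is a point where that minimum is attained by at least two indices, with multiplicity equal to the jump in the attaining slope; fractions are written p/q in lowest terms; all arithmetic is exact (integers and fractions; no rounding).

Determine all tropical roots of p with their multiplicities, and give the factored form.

hull edge (i=0, c=3) to (i=1, c=-6): slope -9, span 1
hull edge (i=1, c=-6) to (i=2, c=-2): slope 4, span 1
Factored form: p(x) = -2 ⊗ (x ⊕ (-4)) ⊗ (x ⊕ 9)
Answer: roots = -4 (mult 1), 9 (mult 1)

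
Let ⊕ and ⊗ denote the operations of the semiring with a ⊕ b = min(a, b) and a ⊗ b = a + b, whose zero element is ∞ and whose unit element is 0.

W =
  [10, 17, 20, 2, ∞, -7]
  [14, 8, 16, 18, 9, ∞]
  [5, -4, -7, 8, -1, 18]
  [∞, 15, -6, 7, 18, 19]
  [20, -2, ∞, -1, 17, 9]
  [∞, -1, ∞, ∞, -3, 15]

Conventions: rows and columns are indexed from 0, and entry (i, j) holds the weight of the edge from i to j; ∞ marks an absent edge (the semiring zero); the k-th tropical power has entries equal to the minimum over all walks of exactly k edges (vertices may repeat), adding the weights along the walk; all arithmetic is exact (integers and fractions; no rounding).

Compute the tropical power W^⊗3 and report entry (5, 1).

W^⊗2:
  [20, -8, -4, 9, -10, 3]
  [21, 7, 9, 8, 15, 7]
  [-2, -11, -14, -2, -8, -2]
  [-1, -10, -13, 2, -7, 12]
  [12, 6, -7, 6, 6, 13]
  [13, -5, 15, -4, 8, 6]
W^⊗3:
  [1, -12, -11, -11, -5, -1]
  [14, 5, 2, 14, 4, 14]
  [-9, -18, -21, -9, -15, -9]
  [-8, -17, -20, -8, -14, -8]
  [-2, -11, -14, 1, -8, 5]
  [9, 3, -10, 3, 3, 6]
Key observation: the optimum is the walk 5->4->1->1, with weight (-3) + (-2) + 8 = 3.
Optimal value attained by: walk 5->4->1->1.
Answer: (W^⊗3)[5][1] = 3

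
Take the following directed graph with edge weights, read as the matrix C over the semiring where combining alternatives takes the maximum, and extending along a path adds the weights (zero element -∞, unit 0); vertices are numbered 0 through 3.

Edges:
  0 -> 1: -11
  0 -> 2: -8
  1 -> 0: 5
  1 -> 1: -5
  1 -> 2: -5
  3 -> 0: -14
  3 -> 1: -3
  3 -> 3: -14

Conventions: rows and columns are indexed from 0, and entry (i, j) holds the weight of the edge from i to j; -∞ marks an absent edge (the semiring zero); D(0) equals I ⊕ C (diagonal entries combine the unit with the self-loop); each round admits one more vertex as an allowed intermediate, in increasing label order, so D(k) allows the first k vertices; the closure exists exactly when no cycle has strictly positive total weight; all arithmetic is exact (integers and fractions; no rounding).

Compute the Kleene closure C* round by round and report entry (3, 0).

D(0):
  [0, -11, -8, -∞]
  [5, 0, -5, -∞]
  [-∞, -∞, 0, -∞]
  [-14, -3, -∞, 0]
D(1):
  [0, -11, -8, -∞]
  [5, 0, -3, -∞]
  [-∞, -∞, 0, -∞]
  [-14, -3, -22, 0]
D(2):
  [0, -11, -8, -∞]
  [5, 0, -3, -∞]
  [-∞, -∞, 0, -∞]
  [2, -3, -6, 0]
D(3):
  [0, -11, -8, -∞]
  [5, 0, -3, -∞]
  [-∞, -∞, 0, -∞]
  [2, -3, -6, 0]
D(4):
  [0, -11, -8, -∞]
  [5, 0, -3, -∞]
  [-∞, -∞, 0, -∞]
  [2, -3, -6, 0]
Answer: C*[3][0] = 2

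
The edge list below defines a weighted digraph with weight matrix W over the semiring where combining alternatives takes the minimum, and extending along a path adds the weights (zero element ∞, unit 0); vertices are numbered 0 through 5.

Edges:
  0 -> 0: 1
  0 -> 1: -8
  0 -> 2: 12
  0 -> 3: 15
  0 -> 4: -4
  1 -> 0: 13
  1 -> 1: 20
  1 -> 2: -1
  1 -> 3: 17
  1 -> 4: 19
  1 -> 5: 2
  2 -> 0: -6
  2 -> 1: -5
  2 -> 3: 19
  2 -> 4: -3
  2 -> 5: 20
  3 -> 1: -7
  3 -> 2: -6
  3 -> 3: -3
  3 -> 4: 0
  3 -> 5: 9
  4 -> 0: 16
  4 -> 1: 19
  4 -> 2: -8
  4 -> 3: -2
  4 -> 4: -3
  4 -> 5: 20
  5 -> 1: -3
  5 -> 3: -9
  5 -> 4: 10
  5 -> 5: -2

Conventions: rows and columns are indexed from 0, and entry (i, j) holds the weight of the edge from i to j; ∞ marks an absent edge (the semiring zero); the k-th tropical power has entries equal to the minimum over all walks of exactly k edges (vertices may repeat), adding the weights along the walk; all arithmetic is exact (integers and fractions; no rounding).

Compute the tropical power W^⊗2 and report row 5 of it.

W^⊗2:
  [2, -7, -12, -6, -7, -6]
  [-7, -6, 11, -7, -4, 0]
  [-5, -14, -11, -5, -10, -3]
  [-12, -11, -9, -6, -9, -5]
  [-14, -13, -11, -5, -11, 7]
  [10, -16, -15, -12, -9, -4]
Answer: row 5 of W^⊗2 = [10, -16, -15, -12, -9, -4]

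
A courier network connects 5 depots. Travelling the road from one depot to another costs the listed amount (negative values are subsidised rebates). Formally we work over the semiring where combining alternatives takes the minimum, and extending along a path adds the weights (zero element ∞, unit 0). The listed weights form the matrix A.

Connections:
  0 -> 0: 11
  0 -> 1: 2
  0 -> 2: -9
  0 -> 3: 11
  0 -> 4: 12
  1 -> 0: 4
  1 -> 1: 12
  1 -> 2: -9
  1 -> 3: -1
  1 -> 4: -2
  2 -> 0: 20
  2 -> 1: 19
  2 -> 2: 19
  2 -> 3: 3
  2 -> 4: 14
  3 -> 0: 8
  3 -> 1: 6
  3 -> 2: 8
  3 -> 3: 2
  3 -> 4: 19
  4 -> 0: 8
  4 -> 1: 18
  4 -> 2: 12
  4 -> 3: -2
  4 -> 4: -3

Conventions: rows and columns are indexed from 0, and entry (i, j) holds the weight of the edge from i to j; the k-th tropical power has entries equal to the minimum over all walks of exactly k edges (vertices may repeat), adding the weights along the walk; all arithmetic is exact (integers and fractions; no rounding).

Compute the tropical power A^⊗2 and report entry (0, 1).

A^⊗2:
  [6, 10, -7, -6, 0]
  [6, 5, -5, -6, -5]
  [11, 9, 10, 5, 11]
  [10, 8, -3, 4, 4]
  [5, 4, -1, -5, -6]
Key observation: the optimum is the walk 0->2->1, with weight (-9) + 19 = 10.
Optimal value attained by: walk 0->2->1.
Answer: (A^⊗2)[0][1] = 10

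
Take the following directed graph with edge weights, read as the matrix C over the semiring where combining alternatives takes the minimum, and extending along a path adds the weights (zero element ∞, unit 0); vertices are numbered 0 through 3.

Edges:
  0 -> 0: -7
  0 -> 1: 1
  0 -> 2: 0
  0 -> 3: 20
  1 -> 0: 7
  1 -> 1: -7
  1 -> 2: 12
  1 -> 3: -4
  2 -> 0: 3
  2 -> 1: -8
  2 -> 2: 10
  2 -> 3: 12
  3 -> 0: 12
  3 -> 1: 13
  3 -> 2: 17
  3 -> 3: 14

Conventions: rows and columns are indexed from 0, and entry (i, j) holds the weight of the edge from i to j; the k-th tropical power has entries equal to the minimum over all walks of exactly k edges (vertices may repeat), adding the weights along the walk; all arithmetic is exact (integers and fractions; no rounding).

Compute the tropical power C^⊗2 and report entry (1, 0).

C^⊗2:
  [-14, -8, -7, -3]
  [0, -14, 5, -11]
  [-4, -15, 3, -12]
  [5, 6, 12, 9]
Key observation: the optimum is the walk 1->0->0, with weight 7 + (-7) = 0.
Optimal value attained by: walk 1->0->0.
Answer: (C^⊗2)[1][0] = 0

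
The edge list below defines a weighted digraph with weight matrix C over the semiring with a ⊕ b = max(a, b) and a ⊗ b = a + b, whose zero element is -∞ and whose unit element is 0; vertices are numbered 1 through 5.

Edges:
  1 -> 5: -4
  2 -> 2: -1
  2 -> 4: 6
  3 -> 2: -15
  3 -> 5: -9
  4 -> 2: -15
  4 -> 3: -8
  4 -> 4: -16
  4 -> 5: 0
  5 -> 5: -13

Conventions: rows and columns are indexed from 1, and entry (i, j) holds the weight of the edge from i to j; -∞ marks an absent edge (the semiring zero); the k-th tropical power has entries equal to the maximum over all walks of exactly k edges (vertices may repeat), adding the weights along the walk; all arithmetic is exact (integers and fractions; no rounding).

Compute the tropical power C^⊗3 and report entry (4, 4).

C^⊗2:
  [-∞, -∞, -∞, -∞, -17]
  [-∞, -2, -2, 5, 6]
  [-∞, -16, -∞, -9, -22]
  [-∞, -16, -24, -9, -13]
  [-∞, -∞, -∞, -∞, -26]
C^⊗3:
  [-∞, -∞, -∞, -∞, -30]
  [-∞, -3, -3, 4, 5]
  [-∞, -17, -17, -10, -9]
  [-∞, -17, -17, -10, -9]
  [-∞, -∞, -∞, -∞, -39]
Key observation: the optimum is the walk 4->2->2->4, with weight (-15) + (-1) + 6 = -10.
Optimal value attained by: walk 4->2->2->4.
Answer: (C^⊗3)[4][4] = -10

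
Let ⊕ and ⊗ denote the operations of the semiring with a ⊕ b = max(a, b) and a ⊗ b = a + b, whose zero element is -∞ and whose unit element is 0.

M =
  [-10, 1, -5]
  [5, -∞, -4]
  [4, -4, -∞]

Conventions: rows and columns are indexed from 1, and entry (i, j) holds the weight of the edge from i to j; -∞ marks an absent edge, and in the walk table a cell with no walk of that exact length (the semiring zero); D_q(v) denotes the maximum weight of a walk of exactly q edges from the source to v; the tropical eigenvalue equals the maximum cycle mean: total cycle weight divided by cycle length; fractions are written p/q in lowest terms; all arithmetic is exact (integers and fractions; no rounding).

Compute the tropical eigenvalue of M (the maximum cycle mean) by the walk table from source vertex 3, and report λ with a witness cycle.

q=0: [-∞, -∞, 0]
q=1: [4, -4, -∞]
q=2: [1, 5, -1]
q=3: [10, 2, 1]
Optimal cycle mean attained by: cycle 1->2->1, total 1 + 5, length 2.
Answer: λ = 3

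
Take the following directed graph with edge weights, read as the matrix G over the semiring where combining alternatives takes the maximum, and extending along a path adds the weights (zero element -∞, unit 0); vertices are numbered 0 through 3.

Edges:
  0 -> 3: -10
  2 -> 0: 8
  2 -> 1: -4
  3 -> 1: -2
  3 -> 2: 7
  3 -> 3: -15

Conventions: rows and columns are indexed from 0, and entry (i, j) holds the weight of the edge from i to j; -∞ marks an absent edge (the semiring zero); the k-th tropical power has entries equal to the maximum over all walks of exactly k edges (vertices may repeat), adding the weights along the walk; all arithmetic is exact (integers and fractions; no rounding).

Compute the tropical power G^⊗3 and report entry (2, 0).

G^⊗2:
  [-∞, -12, -3, -25]
  [-∞, -∞, -∞, -∞]
  [-∞, -∞, -∞, -2]
  [15, 3, -8, -30]
G^⊗3:
  [5, -7, -18, -40]
  [-∞, -∞, -∞, -∞]
  [-∞, -4, 5, -17]
  [0, -12, -23, 5]
Key observation: no walk of exactly 3 edges connects these vertices, so the entry is the semiring zero.
Answer: (G^⊗3)[2][0] = -∞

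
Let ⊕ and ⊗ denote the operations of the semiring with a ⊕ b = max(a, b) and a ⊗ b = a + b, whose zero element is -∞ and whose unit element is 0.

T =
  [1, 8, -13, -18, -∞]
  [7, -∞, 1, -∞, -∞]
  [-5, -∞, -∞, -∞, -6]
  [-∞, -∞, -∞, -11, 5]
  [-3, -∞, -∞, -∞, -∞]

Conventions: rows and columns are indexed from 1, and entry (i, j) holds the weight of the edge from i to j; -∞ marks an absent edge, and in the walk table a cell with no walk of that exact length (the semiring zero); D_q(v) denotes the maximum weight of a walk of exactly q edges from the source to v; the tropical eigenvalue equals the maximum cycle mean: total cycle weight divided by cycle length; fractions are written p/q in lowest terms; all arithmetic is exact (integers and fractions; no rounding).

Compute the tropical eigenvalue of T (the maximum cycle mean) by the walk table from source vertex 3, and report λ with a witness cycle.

q=0: [-∞, -∞, 0, -∞, -∞]
q=1: [-5, -∞, -∞, -∞, -6]
q=2: [-4, 3, -18, -23, -∞]
q=3: [10, 4, 4, -22, -18]
q=4: [11, 18, 5, -8, -2]
q=5: [25, 19, 19, -7, -1]
Optimal cycle mean attained by: cycle 1->2->1, total 8 + 7, length 2.
Answer: λ = 15/2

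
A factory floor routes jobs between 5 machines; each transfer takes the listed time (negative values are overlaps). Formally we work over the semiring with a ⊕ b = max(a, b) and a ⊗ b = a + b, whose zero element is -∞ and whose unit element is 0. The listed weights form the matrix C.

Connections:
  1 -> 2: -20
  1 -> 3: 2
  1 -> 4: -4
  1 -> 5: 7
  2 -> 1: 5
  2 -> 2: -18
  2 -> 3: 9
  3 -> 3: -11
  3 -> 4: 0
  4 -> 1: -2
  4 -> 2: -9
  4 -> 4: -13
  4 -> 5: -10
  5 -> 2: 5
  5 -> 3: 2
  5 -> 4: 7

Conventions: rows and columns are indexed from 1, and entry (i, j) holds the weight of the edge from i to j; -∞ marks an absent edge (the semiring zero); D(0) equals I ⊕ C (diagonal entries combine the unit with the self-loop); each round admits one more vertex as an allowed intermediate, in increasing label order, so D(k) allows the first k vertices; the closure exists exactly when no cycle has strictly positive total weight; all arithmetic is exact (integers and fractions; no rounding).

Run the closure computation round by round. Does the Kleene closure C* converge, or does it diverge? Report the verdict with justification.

D(0):
  [0, -20, 2, -4, 7]
  [5, 0, 9, -∞, -∞]
  [-∞, -∞, 0, 0, -∞]
  [-2, -9, -∞, 0, -10]
  [-∞, 5, 2, 7, 0]
D(1):
  [0, -20, 2, -4, 7]
  [5, 0, 9, 1, 12]
  [-∞, -∞, 0, 0, -∞]
  [-2, -9, 0, 0, 5]
  [-∞, 5, 2, 7, 0]
Detection: at round 2, diagonal entry (5, 5) turns strictly positive.
Key observation: the cycle 5->2->1->5 has total weight 5 + 5 + 7, which is strictly positive.
Answer: DIVERGES — positive cycle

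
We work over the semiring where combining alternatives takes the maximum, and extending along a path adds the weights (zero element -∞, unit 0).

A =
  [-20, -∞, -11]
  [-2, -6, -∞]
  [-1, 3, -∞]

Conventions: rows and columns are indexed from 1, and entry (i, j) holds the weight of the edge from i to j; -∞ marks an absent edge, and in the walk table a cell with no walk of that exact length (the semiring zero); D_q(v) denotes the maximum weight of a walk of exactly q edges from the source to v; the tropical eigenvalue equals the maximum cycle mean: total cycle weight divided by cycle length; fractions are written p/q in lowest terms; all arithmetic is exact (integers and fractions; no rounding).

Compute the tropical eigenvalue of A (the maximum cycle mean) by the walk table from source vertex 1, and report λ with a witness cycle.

q=0: [0, -∞, -∞]
q=1: [-20, -∞, -11]
q=2: [-12, -8, -31]
q=3: [-10, -14, -23]
Optimal cycle mean attained by: cycle 1->3->2->1, total (-11) + 3 + (-2), length 3.
Answer: λ = -10/3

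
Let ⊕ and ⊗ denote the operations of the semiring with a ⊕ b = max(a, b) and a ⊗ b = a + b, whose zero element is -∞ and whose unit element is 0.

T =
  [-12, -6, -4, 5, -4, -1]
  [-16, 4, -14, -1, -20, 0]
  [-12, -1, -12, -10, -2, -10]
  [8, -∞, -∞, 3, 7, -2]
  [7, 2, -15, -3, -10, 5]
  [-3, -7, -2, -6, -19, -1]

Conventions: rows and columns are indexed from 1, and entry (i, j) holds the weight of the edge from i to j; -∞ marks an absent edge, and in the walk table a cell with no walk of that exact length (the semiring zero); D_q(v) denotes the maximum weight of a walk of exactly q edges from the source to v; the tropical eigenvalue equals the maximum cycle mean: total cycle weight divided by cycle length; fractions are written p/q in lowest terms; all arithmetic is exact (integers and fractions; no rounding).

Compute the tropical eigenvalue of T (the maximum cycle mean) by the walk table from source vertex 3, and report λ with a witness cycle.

q=0: [-∞, -∞, 0, -∞, -∞, -∞]
q=1: [-12, -1, -12, -10, -2, -10]
q=2: [5, 3, -12, -2, -3, 3]
q=3: [6, 7, 1, 10, 5, 4]
q=4: [18, 11, 2, 13, 17, 10]
q=5: [24, 19, 14, 23, 20, 22]
q=6: [31, 23, 20, 29, 30, 25]
Optimal cycle mean attained by: cycle 1->4->1, total 5 + 8, length 2.
Answer: λ = 13/2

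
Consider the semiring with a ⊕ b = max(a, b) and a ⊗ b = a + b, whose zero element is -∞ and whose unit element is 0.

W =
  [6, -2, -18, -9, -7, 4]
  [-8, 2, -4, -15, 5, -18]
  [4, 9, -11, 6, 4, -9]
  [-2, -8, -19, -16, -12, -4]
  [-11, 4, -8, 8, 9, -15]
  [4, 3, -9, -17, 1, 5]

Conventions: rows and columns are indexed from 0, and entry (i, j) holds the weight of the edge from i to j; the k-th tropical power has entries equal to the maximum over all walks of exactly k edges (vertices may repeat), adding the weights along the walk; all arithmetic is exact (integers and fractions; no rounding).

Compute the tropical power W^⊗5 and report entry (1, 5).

W^⊗2:
  [12, 7, -5, 1, 5, 10]
  [0, 9, -2, 13, 14, -4]
  [10, 11, 5, 12, 14, 8]
  [4, -1, -12, -4, -3, 2]
  [6, 13, 1, 17, 18, 4]
  [10, 8, -1, 9, 10, 10]
W^⊗3:
  [18, 13, 3, 13, 14, 16]
  [11, 18, 6, 22, 23, 9]
  [16, 18, 7, 22, 23, 14]
  [10, 5, -5, 5, 6, 8]
  [15, 22, 10, 26, 27, 13]
  [16, 14, 4, 18, 19, 15]
W^⊗4:
  [24, 19, 9, 22, 23, 22]
  [20, 27, 15, 31, 32, 18]
  [22, 27, 15, 31, 32, 20]
  [16, 11, 1, 14, 15, 14]
  [24, 31, 19, 35, 36, 22]
  [22, 23, 11, 27, 28, 20]
W^⊗5:
  [30, 27, 15, 31, 32, 28]
  [29, 36, 24, 40, 41, 27]
  [29, 36, 24, 40, 41, 27]
  [22, 19, 7, 23, 24, 20]
  [33, 40, 28, 44, 45, 31]
  [28, 32, 20, 36, 37, 26]
Key observation: the optimum is the walk 1->4->4->4->3->5, with weight 5 + 9 + 9 + 8 + (-4) = 27.
Optimal value attained by: walk 1->4->4->4->3->5.
Answer: (W^⊗5)[1][5] = 27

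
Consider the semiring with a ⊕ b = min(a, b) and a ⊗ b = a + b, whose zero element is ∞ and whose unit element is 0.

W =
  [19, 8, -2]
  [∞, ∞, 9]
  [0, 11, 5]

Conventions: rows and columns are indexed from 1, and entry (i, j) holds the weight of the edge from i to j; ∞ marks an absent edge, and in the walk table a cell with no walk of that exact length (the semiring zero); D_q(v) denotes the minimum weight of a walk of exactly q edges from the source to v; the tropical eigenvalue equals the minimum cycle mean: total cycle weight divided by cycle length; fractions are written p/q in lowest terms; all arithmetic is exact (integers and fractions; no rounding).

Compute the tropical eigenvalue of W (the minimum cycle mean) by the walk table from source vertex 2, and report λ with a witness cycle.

q=0: [∞, 0, ∞]
q=1: [∞, ∞, 9]
q=2: [9, 20, 14]
q=3: [14, 17, 7]
Optimal cycle mean attained by: cycle 1->3->1, total (-2) + 0, length 2.
Answer: λ = -1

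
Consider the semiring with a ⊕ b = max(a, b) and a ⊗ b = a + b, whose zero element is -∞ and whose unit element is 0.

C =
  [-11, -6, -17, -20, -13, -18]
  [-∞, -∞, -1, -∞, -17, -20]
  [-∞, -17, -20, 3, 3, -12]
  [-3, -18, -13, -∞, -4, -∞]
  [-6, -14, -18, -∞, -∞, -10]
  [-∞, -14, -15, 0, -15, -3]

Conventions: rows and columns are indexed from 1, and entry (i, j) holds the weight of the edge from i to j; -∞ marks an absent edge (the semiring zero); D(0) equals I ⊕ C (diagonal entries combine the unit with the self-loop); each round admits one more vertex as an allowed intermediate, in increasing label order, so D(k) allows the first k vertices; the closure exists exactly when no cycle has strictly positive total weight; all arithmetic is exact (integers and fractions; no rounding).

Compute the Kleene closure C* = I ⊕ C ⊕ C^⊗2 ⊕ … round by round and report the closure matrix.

D(0):
  [0, -6, -17, -20, -13, -18]
  [-∞, 0, -1, -∞, -17, -20]
  [-∞, -17, 0, 3, 3, -12]
  [-3, -18, -13, 0, -4, -∞]
  [-6, -14, -18, -∞, 0, -10]
  [-∞, -14, -15, 0, -15, 0]
D(1):
  [0, -6, -17, -20, -13, -18]
  [-∞, 0, -1, -∞, -17, -20]
  [-∞, -17, 0, 3, 3, -12]
  [-3, -9, -13, 0, -4, -21]
  [-6, -12, -18, -26, 0, -10]
  [-∞, -14, -15, 0, -15, 0]
D(2):
  [0, -6, -7, -20, -13, -18]
  [-∞, 0, -1, -∞, -17, -20]
  [-∞, -17, 0, 3, 3, -12]
  [-3, -9, -10, 0, -4, -21]
  [-6, -12, -13, -26, 0, -10]
  [-∞, -14, -15, 0, -15, 0]
D(3):
  [0, -6, -7, -4, -4, -18]
  [-∞, 0, -1, 2, 2, -13]
  [-∞, -17, 0, 3, 3, -12]
  [-3, -9, -10, 0, -4, -21]
  [-6, -12, -13, -10, 0, -10]
  [-∞, -14, -15, 0, -12, 0]
D(4):
  [0, -6, -7, -4, -4, -18]
  [-1, 0, -1, 2, 2, -13]
  [0, -6, 0, 3, 3, -12]
  [-3, -9, -10, 0, -4, -21]
  [-6, -12, -13, -10, 0, -10]
  [-3, -9, -10, 0, -4, 0]
D(5):
  [0, -6, -7, -4, -4, -14]
  [-1, 0, -1, 2, 2, -8]
  [0, -6, 0, 3, 3, -7]
  [-3, -9, -10, 0, -4, -14]
  [-6, -12, -13, -10, 0, -10]
  [-3, -9, -10, 0, -4, 0]
D(6):
  [0, -6, -7, -4, -4, -14]
  [-1, 0, -1, 2, 2, -8]
  [0, -6, 0, 3, 3, -7]
  [-3, -9, -10, 0, -4, -14]
  [-6, -12, -13, -10, 0, -10]
  [-3, -9, -10, 0, -4, 0]
Answer: C* = [[0, -6, -7, -4, -4, -14], [-1, 0, -1, 2, 2, -8], [0, -6, 0, 3, 3, -7], [-3, -9, -10, 0, -4, -14], [-6, -12, -13, -10, 0, -10], [-3, -9, -10, 0, -4, 0]]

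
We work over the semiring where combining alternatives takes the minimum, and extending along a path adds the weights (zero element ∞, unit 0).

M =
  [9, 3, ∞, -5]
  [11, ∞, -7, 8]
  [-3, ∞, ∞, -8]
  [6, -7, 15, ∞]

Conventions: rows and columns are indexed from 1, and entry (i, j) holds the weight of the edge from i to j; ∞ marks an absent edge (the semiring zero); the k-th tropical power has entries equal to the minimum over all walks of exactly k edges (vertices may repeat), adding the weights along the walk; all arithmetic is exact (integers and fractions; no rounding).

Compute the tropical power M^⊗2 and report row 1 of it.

M^⊗2:
  [1, -12, -4, 4]
  [-10, 1, 23, -15]
  [-2, -15, 7, -8]
  [4, 9, -14, 1]
Answer: row 1 of M^⊗2 = [1, -12, -4, 4]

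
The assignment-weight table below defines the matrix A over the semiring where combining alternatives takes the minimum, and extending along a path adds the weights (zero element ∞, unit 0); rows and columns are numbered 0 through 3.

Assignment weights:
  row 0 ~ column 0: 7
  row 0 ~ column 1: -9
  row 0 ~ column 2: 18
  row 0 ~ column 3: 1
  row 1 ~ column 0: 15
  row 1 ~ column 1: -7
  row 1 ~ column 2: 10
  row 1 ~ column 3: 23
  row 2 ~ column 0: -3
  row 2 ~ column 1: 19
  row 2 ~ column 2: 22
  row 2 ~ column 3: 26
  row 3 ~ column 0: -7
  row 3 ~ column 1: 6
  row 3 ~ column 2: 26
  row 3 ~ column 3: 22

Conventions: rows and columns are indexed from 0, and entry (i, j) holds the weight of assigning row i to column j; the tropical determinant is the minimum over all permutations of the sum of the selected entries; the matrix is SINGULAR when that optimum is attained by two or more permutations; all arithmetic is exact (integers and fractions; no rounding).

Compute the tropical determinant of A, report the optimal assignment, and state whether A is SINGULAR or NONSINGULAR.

σ = (0, 1, 2, 3): 7 + (-7) + 22 + 22 = 44
σ = (0, 1, 3, 2): 7 + (-7) + 26 + 26 = 52
σ = (0, 2, 1, 3): 7 + 10 + 19 + 22 = 58
σ = (0, 2, 3, 1): 7 + 10 + 26 + 6 = 49
σ = (0, 3, 1, 2): 7 + 23 + 19 + 26 = 75
σ = (0, 3, 2, 1): 7 + 23 + 22 + 6 = 58
σ = (1, 0, 2, 3): (-9) + 15 + 22 + 22 = 50
σ = (1, 0, 3, 2): (-9) + 15 + 26 + 26 = 58
σ = (1, 2, 0, 3): (-9) + 10 + (-3) + 22 = 20
σ = (1, 2, 3, 0): (-9) + 10 + 26 + (-7) = 20
σ = (1, 3, 0, 2): (-9) + 23 + (-3) + 26 = 37
σ = (1, 3, 2, 0): (-9) + 23 + 22 + (-7) = 29
σ = (2, 0, 1, 3): 18 + 15 + 19 + 22 = 74
σ = (2, 0, 3, 1): 18 + 15 + 26 + 6 = 65
σ = (2, 1, 0, 3): 18 + (-7) + (-3) + 22 = 30
σ = (2, 1, 3, 0): 18 + (-7) + 26 + (-7) = 30
σ = (2, 3, 0, 1): 18 + 23 + (-3) + 6 = 44
σ = (2, 3, 1, 0): 18 + 23 + 19 + (-7) = 53
σ = (3, 0, 1, 2): 1 + 15 + 19 + 26 = 61
σ = (3, 0, 2, 1): 1 + 15 + 22 + 6 = 44
σ = (3, 1, 0, 2): 1 + (-7) + (-3) + 26 = 17
σ = (3, 1, 2, 0): 1 + (-7) + 22 + (-7) = 9
σ = (3, 2, 0, 1): 1 + 10 + (-3) + 6 = 14
σ = (3, 2, 1, 0): 1 + 10 + 19 + (-7) = 23
Optimal value attained by: σ = (3, 1, 2, 0).
Answer: det⊕(A) = 9; verdict: NONSINGULAR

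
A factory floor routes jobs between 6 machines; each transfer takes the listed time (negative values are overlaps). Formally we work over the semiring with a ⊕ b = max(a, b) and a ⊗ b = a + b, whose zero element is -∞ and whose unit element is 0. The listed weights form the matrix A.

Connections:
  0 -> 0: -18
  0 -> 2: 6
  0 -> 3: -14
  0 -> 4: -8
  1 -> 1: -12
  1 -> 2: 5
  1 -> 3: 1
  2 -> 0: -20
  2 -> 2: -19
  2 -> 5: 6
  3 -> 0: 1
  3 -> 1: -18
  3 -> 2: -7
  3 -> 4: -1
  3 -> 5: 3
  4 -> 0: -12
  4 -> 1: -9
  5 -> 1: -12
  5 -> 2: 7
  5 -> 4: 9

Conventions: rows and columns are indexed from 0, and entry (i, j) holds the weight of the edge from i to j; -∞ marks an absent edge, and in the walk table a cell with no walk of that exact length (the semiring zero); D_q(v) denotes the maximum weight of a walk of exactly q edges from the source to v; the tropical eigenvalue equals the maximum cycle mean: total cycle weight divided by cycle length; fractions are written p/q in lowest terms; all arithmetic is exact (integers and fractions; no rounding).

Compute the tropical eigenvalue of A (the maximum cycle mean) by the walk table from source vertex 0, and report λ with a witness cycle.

q=0: [0, -∞, -∞, -∞, -∞, -∞]
q=1: [-18, -∞, 6, -14, -8, -∞]
q=2: [-13, -17, -12, -32, -15, 12]
q=3: [-27, 0, 19, -16, 21, -6]
q=4: [9, 12, 5, 1, 3, 25]
q=5: [2, 13, 32, 13, 34, 11]
q=6: [22, 25, 18, 14, 20, 38]
Optimal cycle mean attained by: cycle 2->5->2, total 6 + 7, length 2.
Answer: λ = 13/2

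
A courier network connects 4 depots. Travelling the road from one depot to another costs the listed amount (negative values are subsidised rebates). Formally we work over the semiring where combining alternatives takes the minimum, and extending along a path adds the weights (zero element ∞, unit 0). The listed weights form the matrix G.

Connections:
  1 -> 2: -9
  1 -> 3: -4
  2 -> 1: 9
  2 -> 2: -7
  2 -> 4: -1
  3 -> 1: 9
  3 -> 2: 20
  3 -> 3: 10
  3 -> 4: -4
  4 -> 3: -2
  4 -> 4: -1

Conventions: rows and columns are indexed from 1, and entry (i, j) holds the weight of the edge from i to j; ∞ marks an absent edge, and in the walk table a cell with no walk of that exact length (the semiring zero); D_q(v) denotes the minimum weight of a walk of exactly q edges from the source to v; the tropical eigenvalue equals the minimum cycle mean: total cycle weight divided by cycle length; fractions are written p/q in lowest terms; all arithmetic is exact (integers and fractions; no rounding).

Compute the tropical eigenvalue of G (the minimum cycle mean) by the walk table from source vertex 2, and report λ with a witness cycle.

q=0: [∞, 0, ∞, ∞]
q=1: [9, -7, ∞, -1]
q=2: [2, -14, -3, -8]
q=3: [-5, -21, -10, -15]
q=4: [-12, -28, -17, -22]
Optimal cycle mean attained by: cycle 2->2, total (-7), length 1.
Answer: λ = -7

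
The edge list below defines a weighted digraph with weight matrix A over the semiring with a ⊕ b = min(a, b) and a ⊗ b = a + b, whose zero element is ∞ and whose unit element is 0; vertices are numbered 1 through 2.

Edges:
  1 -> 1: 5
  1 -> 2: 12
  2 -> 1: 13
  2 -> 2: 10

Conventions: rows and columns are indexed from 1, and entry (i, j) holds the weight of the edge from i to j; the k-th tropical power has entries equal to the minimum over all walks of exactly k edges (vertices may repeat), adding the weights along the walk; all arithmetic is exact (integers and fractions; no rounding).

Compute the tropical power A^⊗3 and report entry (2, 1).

A^⊗2:
  [10, 17]
  [18, 20]
A^⊗3:
  [15, 22]
  [23, 30]
Key observation: the optimum is the walk 2->1->1->1, with weight 13 + 5 + 5 = 23.
Optimal value attained by: walk 2->1->1->1.
Answer: (A^⊗3)[2][1] = 23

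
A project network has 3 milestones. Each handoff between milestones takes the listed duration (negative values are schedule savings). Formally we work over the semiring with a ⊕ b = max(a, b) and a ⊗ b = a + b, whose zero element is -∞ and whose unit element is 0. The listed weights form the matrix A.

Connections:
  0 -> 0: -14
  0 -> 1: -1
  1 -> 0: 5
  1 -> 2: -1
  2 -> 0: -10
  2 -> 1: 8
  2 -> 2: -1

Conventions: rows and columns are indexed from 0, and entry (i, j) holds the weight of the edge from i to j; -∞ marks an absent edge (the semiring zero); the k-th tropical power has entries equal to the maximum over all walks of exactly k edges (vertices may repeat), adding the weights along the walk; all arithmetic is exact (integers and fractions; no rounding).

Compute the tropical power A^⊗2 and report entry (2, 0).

A^⊗2:
  [4, -15, -2]
  [-9, 7, -2]
  [13, 7, 7]
Key observation: the optimum is the walk 2->1->0, with weight 8 + 5 = 13.
Optimal value attained by: walk 2->1->0.
Answer: (A^⊗2)[2][0] = 13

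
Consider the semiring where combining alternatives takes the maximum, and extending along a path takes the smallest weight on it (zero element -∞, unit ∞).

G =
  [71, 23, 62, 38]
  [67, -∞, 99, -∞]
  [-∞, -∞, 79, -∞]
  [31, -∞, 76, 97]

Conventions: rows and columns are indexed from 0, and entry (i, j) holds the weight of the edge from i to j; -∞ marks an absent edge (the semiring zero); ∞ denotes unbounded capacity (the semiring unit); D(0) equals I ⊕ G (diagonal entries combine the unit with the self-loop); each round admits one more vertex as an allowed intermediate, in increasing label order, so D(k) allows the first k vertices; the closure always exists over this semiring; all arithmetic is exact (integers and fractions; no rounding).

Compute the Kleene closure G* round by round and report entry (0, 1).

D(0):
  [∞, 23, 62, 38]
  [67, ∞, 99, -∞]
  [-∞, -∞, ∞, -∞]
  [31, -∞, 76, ∞]
D(1):
  [∞, 23, 62, 38]
  [67, ∞, 99, 38]
  [-∞, -∞, ∞, -∞]
  [31, 23, 76, ∞]
D(2):
  [∞, 23, 62, 38]
  [67, ∞, 99, 38]
  [-∞, -∞, ∞, -∞]
  [31, 23, 76, ∞]
D(3):
  [∞, 23, 62, 38]
  [67, ∞, 99, 38]
  [-∞, -∞, ∞, -∞]
  [31, 23, 76, ∞]
D(4):
  [∞, 23, 62, 38]
  [67, ∞, 99, 38]
  [-∞, -∞, ∞, -∞]
  [31, 23, 76, ∞]
Answer: G*[0][1] = 23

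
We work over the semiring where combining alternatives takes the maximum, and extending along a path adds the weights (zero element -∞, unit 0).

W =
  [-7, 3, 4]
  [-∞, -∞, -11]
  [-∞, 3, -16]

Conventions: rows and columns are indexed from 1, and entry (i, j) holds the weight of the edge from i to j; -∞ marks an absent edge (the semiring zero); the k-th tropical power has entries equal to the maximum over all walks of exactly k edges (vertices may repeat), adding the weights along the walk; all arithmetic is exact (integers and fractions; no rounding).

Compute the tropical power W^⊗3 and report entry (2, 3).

W^⊗2:
  [-14, 7, -3]
  [-∞, -8, -27]
  [-∞, -13, -8]
W^⊗3:
  [-21, 0, -4]
  [-∞, -24, -19]
  [-∞, -5, -24]
Key observation: the optimum is the walk 2->3->2->3, with weight (-11) + 3 + (-11) = -19.
Optimal value attained by: walk 2->3->2->3.
Answer: (W^⊗3)[2][3] = -19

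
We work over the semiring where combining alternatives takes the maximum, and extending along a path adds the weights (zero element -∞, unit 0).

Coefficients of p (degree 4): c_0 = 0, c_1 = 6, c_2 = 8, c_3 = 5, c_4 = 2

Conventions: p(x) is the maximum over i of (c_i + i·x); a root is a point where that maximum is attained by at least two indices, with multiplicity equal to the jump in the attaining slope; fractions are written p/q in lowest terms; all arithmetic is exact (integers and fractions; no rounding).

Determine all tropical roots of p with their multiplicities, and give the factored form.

hull edge (i=0, c=0) to (i=1, c=6): slope 6, span 1
hull edge (i=1, c=6) to (i=2, c=8): slope 2, span 1
hull edge (i=2, c=8) to (i=4, c=2): slope -3, span 2
Factored form: p(x) = 2 ⊗ (x ⊕ (-6)) ⊗ (x ⊕ (-2)) ⊗ (x ⊕ 3) ⊗ (x ⊕ 3)
Answer: roots = -6 (mult 1), -2 (mult 1), 3 (mult 2)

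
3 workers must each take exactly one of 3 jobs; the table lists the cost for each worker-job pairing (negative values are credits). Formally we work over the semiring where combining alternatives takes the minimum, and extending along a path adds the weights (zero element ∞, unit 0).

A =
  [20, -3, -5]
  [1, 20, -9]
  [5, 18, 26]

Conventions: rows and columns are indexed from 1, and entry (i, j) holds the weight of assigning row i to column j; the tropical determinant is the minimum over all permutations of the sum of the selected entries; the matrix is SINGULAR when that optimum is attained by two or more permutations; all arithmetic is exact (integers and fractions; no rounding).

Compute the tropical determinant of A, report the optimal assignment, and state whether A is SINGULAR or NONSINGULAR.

σ = (1, 2, 3): 20 + 20 + 26 = 66
σ = (1, 3, 2): 20 + (-9) + 18 = 29
σ = (2, 1, 3): (-3) + 1 + 26 = 24
σ = (2, 3, 1): (-3) + (-9) + 5 = -7
σ = (3, 1, 2): (-5) + 1 + 18 = 14
σ = (3, 2, 1): (-5) + 20 + 5 = 20
Optimal value attained by: σ = (2, 3, 1).
Answer: det⊕(A) = -7; verdict: NONSINGULAR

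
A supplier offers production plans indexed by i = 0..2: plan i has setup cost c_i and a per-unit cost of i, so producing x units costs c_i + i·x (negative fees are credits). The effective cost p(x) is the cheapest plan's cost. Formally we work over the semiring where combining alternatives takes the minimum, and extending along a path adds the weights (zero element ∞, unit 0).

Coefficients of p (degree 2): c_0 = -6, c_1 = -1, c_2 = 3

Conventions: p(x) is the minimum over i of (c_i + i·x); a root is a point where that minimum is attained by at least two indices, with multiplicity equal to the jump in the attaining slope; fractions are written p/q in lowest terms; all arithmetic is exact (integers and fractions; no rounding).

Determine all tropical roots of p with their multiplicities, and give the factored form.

hull edge (i=0, c=-6) to (i=2, c=3): slope 9/2, span 2
Factored form: p(x) = 3 ⊗ (x ⊕ (-9/2)) ⊗ (x ⊕ (-9/2))
Answer: roots = -9/2 (mult 2)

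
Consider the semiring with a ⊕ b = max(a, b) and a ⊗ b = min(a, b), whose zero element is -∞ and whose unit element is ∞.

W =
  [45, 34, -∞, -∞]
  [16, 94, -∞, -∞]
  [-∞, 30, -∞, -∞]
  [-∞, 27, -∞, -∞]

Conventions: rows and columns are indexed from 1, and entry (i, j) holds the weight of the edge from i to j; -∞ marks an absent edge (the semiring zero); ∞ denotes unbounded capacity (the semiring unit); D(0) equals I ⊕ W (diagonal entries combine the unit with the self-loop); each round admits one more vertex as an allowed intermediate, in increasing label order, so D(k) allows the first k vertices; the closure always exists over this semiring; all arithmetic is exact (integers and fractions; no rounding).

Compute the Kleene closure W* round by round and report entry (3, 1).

D(0):
  [∞, 34, -∞, -∞]
  [16, ∞, -∞, -∞]
  [-∞, 30, ∞, -∞]
  [-∞, 27, -∞, ∞]
D(1):
  [∞, 34, -∞, -∞]
  [16, ∞, -∞, -∞]
  [-∞, 30, ∞, -∞]
  [-∞, 27, -∞, ∞]
D(2):
  [∞, 34, -∞, -∞]
  [16, ∞, -∞, -∞]
  [16, 30, ∞, -∞]
  [16, 27, -∞, ∞]
D(3):
  [∞, 34, -∞, -∞]
  [16, ∞, -∞, -∞]
  [16, 30, ∞, -∞]
  [16, 27, -∞, ∞]
D(4):
  [∞, 34, -∞, -∞]
  [16, ∞, -∞, -∞]
  [16, 30, ∞, -∞]
  [16, 27, -∞, ∞]
Answer: W*[3][1] = 16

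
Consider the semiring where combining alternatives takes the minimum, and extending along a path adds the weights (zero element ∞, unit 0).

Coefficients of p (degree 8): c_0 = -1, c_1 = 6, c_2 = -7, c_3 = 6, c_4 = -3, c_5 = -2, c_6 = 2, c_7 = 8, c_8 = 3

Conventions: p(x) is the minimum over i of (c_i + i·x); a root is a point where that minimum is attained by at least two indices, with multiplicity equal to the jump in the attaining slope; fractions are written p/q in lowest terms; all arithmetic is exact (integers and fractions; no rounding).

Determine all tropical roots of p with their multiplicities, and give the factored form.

hull edge (i=0, c=-1) to (i=2, c=-7): slope -3, span 2
hull edge (i=2, c=-7) to (i=8, c=3): slope 5/3, span 6
Factored form: p(x) = 3 ⊗ (x ⊕ (-5/3)) ⊗ (x ⊕ (-5/3)) ⊗ (x ⊕ (-5/3)) ⊗ (x ⊕ (-5/3)) ⊗ (x ⊕ (-5/3)) ⊗ (x ⊕ (-5/3)) ⊗ (x ⊕ 3) ⊗ (x ⊕ 3)
Answer: roots = -5/3 (mult 6), 3 (mult 2)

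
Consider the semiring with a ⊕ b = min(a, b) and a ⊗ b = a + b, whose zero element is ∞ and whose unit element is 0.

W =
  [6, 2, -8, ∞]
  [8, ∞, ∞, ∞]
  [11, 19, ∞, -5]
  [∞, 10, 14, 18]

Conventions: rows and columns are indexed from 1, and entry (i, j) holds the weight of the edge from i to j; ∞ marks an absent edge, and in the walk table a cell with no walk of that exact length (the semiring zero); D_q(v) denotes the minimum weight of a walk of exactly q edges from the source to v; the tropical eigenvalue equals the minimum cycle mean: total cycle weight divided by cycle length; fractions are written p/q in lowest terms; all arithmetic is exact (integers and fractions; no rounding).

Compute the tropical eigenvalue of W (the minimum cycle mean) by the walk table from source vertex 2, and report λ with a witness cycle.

q=0: [∞, 0, ∞, ∞]
q=1: [8, ∞, ∞, ∞]
q=2: [14, 10, 0, ∞]
q=3: [11, 16, 6, -5]
q=4: [17, 5, 3, 1]
Optimal cycle mean attained by: cycle 1->3->4->2->1, total (-8) + (-5) + 10 + 8, length 4.
Answer: λ = 5/4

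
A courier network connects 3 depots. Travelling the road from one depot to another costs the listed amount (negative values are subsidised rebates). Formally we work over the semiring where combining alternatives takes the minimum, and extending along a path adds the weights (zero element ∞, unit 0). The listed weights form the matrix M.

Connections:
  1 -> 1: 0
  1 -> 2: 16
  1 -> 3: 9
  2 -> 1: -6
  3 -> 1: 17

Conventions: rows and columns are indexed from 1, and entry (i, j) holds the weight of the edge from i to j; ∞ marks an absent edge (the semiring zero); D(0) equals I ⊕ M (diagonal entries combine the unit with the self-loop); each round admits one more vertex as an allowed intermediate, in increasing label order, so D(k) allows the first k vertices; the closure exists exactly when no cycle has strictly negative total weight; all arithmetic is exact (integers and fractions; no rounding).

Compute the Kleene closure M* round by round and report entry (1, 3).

D(0):
  [0, 16, 9]
  [-6, 0, ∞]
  [17, ∞, 0]
D(1):
  [0, 16, 9]
  [-6, 0, 3]
  [17, 33, 0]
D(2):
  [0, 16, 9]
  [-6, 0, 3]
  [17, 33, 0]
D(3):
  [0, 16, 9]
  [-6, 0, 3]
  [17, 33, 0]
Answer: M*[1][3] = 9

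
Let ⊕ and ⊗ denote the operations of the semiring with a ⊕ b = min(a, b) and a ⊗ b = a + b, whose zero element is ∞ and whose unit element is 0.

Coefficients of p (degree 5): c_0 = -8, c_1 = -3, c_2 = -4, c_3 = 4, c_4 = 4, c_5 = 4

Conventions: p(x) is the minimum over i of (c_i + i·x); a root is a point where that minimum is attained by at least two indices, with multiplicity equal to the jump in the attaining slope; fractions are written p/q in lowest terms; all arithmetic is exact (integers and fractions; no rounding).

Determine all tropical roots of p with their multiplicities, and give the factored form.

hull edge (i=0, c=-8) to (i=2, c=-4): slope 2, span 2
hull edge (i=2, c=-4) to (i=5, c=4): slope 8/3, span 3
Factored form: p(x) = 4 ⊗ (x ⊕ (-8/3)) ⊗ (x ⊕ (-8/3)) ⊗ (x ⊕ (-8/3)) ⊗ (x ⊕ (-2)) ⊗ (x ⊕ (-2))
Answer: roots = -8/3 (mult 3), -2 (mult 2)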